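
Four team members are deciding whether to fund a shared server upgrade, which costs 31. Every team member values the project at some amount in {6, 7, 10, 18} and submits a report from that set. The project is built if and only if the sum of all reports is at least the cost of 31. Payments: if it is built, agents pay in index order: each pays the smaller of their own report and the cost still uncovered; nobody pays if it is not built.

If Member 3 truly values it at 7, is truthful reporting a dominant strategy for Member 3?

Consider the case where Member 1 reports 6, Member 2 reports 6 and Member 4 reports 18.
Truthful report 7: project built, pays 7, utility 7 - 7 = 0.
Report 6 instead: project built, pays 6, utility 7 - 6 = 1.
Since 1 > 0, reporting 6 is strictly better here, so truthful reporting is not dominant.

No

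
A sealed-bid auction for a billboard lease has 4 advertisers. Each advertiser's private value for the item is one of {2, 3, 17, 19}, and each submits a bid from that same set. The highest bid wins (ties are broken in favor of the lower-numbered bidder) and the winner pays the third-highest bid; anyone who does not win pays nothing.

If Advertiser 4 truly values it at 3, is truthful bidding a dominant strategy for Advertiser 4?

No

Consider the case where Advertiser 1 bids 2, Advertiser 2 bids 2 and Advertiser 3 bids 3.
Truthful bid 3: loses, pays 0, utility 0.
Bid 17 instead: wins, pays 2, utility 3 - 2 = 1.
Since 1 > 0, bidding 17 is strictly better here, so truthful bidding is not dominant.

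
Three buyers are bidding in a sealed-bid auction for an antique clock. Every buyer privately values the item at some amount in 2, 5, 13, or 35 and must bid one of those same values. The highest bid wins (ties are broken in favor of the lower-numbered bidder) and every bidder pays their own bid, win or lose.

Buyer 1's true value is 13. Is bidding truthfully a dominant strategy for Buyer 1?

No

Consider the case where Buyer 2 bids 2 and Buyer 3 bids 2.
Truthful bid 13: wins, pays 13, utility 13 - 13 = 0.
Bid 2 instead: wins, pays 2, utility 13 - 2 = 11.
Since 11 > 0, bidding 2 is strictly better here, so truthful bidding is not dominant.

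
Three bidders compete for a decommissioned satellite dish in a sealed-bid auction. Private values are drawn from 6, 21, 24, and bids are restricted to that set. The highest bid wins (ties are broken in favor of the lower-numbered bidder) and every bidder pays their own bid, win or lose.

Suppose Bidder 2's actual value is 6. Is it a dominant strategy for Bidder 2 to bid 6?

Check each profile of the others' bids and compare truth against every alternative bid.
Others bid (24, 6): truth gives -6, best alternative gives -21.
Others bid (24, 21): truth gives -6, best alternative gives -21.
Others bid (24, 24): truth gives -6, best alternative gives -21.
Others bid (6, 24): truth gives -6, best alternative gives -18.
Others bid (21, 6): truth gives -6, best alternative gives -18.
Others bid (21, 21): truth gives -6, best alternative gives -18.
(Remaining 3 profiles checked similarly; truth is weakly best in each.)
In every case the truthful bid is at least as good as any alternative, so it is a dominant strategy.

Yes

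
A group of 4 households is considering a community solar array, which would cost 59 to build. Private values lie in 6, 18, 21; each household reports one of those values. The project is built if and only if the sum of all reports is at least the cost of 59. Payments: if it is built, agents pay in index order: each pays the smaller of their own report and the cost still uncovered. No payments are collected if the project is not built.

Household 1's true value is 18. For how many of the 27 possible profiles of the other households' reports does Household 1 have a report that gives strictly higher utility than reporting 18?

8

Others report (18, 18, 18): truth gives 0; report 6 gives 12 > 0. Violating.
Others report (18, 18, 21): truth gives 0; report 6 gives 12 > 0. Violating.
Others report (18, 21, 18): truth gives 0; report 6 gives 12 > 0. Violating.
Others report (18, 21, 21): truth gives 0; report 6 gives 12 > 0. Violating.
Others report (6, 6, 6): truth gives 0; no alternative beats it.
Others report (6, 6, 18): truth gives 0; no alternative beats it.
(Checking all 27 profiles: 8 have a profitable deviation, 19 do not.)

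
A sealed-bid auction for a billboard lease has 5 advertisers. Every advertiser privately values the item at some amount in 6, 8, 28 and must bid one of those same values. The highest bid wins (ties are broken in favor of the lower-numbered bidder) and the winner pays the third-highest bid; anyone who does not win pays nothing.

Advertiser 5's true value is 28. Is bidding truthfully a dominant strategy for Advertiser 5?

Check each profile of the others' bids and compare truth against every alternative bid.
Others bid (6, 6, 6, 8): truth gives 22, best alternative gives 0.
Others bid (6, 6, 8, 6): truth gives 22, best alternative gives 0.
Others bid (6, 8, 6, 6): truth gives 22, best alternative gives 0.
Others bid (8, 6, 6, 6): truth gives 22, best alternative gives 0.
Others bid (6, 6, 8, 8): truth gives 20, best alternative gives 0.
Others bid (6, 8, 6, 8): truth gives 20, best alternative gives 0.
(Remaining 75 profiles checked similarly; truth is weakly best in each.)
In every case the truthful bid is at least as good as any alternative, so it is a dominant strategy.

Yes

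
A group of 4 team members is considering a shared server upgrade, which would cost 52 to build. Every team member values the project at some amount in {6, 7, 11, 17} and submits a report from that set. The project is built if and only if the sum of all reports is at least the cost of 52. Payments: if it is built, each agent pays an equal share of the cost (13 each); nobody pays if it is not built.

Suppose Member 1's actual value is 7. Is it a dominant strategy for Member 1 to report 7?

No

Consider the case where Member 2 reports 11, Member 3 reports 17 and Member 4 reports 17.
Truthful report 7: project built, pays 13, utility 7 - 13 = -6.
Report 6 instead: project not built, utility 0.
Since 0 > -6, reporting 6 is strictly better here, so truthful reporting is not dominant.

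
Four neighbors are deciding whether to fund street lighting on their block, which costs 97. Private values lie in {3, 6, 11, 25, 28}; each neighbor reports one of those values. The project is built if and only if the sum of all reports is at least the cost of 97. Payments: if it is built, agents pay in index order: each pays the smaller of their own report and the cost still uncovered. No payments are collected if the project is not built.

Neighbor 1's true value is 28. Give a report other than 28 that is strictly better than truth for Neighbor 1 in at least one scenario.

Suppose Neighbor 2 reports 25, Neighbor 3 reports 25 and Neighbor 4 reports 25.
Report 28: project built, pays 28, utility 28 - 28 = 0.
Report 25: project built, pays 25, utility 28 - 25 = 3.
So reporting 25 beats truth here (3 > 0).

25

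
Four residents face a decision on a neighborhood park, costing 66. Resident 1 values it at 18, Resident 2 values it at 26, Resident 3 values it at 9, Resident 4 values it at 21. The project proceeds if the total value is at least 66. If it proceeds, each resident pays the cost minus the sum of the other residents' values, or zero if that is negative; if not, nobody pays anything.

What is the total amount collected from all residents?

Total value 74 ≥ cost 66, so it is built.
Resident 1: others sum to 56; max(0, 66 - 56) = 10.
Resident 2: others sum to 48; max(0, 66 - 48) = 18.
Resident 3: others sum to 65; max(0, 66 - 65) = 1.
Resident 4: others sum to 53; max(0, 66 - 53) = 13.
Total collected = 10 + 18 + 1 + 13 = 42.

42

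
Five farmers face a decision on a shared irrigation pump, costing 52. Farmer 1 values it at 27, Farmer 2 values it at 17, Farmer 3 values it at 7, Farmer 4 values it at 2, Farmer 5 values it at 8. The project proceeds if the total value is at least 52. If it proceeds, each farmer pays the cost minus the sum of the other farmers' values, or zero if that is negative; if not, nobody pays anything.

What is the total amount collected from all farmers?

26

Total value 61 ≥ cost 52, so it is built.
Farmer 1: others sum to 34; max(0, 52 - 34) = 18.
Farmer 2: others sum to 44; max(0, 52 - 44) = 8.
Farmer 3: others sum to 54; max(0, 52 - 54) = 0.
Farmer 4: others sum to 59; max(0, 52 - 59) = 0.
Farmer 5: others sum to 53; max(0, 52 - 53) = 0.
Total collected = 18 + 8 + 0 + 0 + 0 = 26.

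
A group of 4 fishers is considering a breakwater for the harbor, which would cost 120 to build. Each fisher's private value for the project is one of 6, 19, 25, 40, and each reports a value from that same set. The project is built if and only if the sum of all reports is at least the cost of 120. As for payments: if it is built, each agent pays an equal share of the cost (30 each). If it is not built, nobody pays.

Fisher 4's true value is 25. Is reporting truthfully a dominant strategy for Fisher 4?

Consider the case where Fisher 1 reports 19, Fisher 2 reports 40 and Fisher 3 reports 40.
Truthful report 25: project built, pays 30, utility 25 - 30 = -5.
Report 6 instead: project not built, utility 0.
Since 0 > -5, reporting 6 is strictly better here, so truthful reporting is not dominant.

No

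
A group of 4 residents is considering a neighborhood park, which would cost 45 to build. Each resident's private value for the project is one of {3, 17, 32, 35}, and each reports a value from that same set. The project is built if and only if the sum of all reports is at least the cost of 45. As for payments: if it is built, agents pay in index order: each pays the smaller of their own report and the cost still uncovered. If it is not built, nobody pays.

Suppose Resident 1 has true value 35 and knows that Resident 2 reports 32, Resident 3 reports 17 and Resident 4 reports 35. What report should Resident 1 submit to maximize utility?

Report 3: project built, pays 3, utility 35 - 3 = 32.
Report 17: project built, pays 17, utility 35 - 17 = 18.
Report 32: project built, pays 32, utility 35 - 32 = 3.
Report 35: project built, pays 35, utility 35 - 35 = 0.
The best choice is 3 with utility 32.

3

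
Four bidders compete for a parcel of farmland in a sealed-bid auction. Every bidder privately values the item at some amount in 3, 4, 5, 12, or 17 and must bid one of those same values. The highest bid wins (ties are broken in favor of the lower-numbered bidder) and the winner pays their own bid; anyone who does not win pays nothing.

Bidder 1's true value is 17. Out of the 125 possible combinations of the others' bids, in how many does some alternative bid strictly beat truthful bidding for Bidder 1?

Others bid (3, 3, 3): truth gives 0; bid 3 gives 14 > 0. Violating.
Others bid (3, 3, 4): truth gives 0; bid 4 gives 13 > 0. Violating.
Others bid (3, 3, 5): truth gives 0; bid 5 gives 12 > 0. Violating.
Others bid (3, 3, 12): truth gives 0; bid 12 gives 5 > 0. Violating.
Others bid (3, 3, 17): truth gives 0; no alternative beats it.
Others bid (3, 4, 17): truth gives 0; no alternative beats it.
(Checking all 125 profiles: 64 have a profitable deviation, 61 do not.)

64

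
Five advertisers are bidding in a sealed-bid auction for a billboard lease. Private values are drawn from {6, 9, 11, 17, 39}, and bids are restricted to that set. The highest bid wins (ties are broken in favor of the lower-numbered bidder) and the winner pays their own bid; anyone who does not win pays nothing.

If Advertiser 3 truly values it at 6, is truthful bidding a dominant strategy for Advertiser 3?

Check each profile of the others' bids and compare truth against every alternative bid.
Others bid (6, 6, 6, 6): truth gives 0, best alternative gives -3.
Others bid (6, 6, 6, 9): truth gives 0, best alternative gives -3.
Others bid (6, 6, 9, 6): truth gives 0, best alternative gives -3.
Others bid (6, 6, 9, 9): truth gives 0, best alternative gives -3.
Others bid (6, 6, 6, 11): truth gives 0, best alternative gives 0.
Others bid (6, 6, 6, 17): truth gives 0, best alternative gives 0.
(Remaining 619 profiles checked similarly; truth is weakly best in each.)
In every case the truthful bid is at least as good as any alternative, so it is a dominant strategy.

Yes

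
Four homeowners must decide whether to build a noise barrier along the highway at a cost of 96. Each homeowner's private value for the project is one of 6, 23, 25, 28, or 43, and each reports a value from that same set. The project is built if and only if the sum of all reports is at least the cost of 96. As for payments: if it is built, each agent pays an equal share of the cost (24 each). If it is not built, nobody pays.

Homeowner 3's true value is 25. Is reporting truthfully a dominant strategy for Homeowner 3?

No

Consider the case where Homeowner 1 reports 6, Homeowner 2 reports 6 and Homeowner 4 reports 43.
Truthful report 25: project not built, utility 0.
Report 43 instead: project built, pays 24, utility 25 - 24 = 1.
Since 1 > 0, reporting 43 is strictly better here, so truthful reporting is not dominant.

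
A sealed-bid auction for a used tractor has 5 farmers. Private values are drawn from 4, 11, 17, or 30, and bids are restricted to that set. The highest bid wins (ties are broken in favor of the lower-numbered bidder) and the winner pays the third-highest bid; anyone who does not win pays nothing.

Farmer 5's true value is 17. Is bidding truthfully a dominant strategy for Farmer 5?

Consider the case where Farmer 1 bids 4, Farmer 2 bids 4, Farmer 3 bids 4 and Farmer 4 bids 17.
Truthful bid 17: loses, pays 0, utility 0.
Bid 30 instead: wins, pays 4, utility 17 - 4 = 13.
Since 13 > 0, bidding 30 is strictly better here, so truthful bidding is not dominant.

No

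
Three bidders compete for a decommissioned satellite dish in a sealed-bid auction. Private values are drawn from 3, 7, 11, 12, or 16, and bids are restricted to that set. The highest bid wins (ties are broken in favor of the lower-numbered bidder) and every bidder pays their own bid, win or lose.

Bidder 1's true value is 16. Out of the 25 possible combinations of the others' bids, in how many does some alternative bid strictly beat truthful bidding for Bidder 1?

16

Others bid (3, 3): truth gives 0; bid 3 gives 13 > 0. Violating.
Others bid (3, 7): truth gives 0; bid 7 gives 9 > 0. Violating.
Others bid (3, 11): truth gives 0; bid 11 gives 5 > 0. Violating.
Others bid (3, 12): truth gives 0; bid 12 gives 4 > 0. Violating.
Others bid (3, 16): truth gives 0; no alternative beats it.
Others bid (7, 16): truth gives 0; no alternative beats it.
(Checking all 25 profiles: 16 have a profitable deviation, 9 do not.)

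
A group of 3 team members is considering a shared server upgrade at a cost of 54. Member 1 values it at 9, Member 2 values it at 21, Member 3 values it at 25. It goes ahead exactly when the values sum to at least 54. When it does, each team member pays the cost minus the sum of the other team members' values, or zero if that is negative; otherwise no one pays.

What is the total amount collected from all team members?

52

Total value 55 ≥ cost 54, so it is built.
Member 1: others sum to 46; max(0, 54 - 46) = 8.
Member 2: others sum to 34; max(0, 54 - 34) = 20.
Member 3: others sum to 30; max(0, 54 - 30) = 24.
Total collected = 8 + 20 + 24 = 52.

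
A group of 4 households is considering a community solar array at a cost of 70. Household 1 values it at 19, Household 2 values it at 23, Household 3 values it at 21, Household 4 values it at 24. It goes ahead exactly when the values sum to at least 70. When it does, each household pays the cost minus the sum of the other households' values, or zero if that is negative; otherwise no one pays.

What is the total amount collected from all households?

19

Total value 87 ≥ cost 70, so it is built.
Household 1: others sum to 68; max(0, 70 - 68) = 2.
Household 2: others sum to 64; max(0, 70 - 64) = 6.
Household 3: others sum to 66; max(0, 70 - 66) = 4.
Household 4: others sum to 63; max(0, 70 - 63) = 7.
Total collected = 2 + 6 + 4 + 7 = 19.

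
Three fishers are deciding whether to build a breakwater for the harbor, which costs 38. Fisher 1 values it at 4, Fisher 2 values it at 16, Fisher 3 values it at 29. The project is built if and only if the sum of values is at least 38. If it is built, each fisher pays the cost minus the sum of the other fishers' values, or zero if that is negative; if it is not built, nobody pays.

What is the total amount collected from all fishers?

23

Total value 49 ≥ cost 38, so it is built.
Fisher 1: others sum to 45; max(0, 38 - 45) = 0.
Fisher 2: others sum to 33; max(0, 38 - 33) = 5.
Fisher 3: others sum to 20; max(0, 38 - 20) = 18.
Total collected = 0 + 5 + 18 = 23.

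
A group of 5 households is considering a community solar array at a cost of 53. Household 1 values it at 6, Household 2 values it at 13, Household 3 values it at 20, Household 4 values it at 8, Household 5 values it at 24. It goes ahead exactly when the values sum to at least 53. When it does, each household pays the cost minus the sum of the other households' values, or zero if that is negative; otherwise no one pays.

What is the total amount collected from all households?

8

Total value 71 ≥ cost 53, so it is built.
Household 1: others sum to 65; max(0, 53 - 65) = 0.
Household 2: others sum to 58; max(0, 53 - 58) = 0.
Household 3: others sum to 51; max(0, 53 - 51) = 2.
Household 4: others sum to 63; max(0, 53 - 63) = 0.
Household 5: others sum to 47; max(0, 53 - 47) = 6.
Total collected = 0 + 0 + 2 + 0 + 6 = 8.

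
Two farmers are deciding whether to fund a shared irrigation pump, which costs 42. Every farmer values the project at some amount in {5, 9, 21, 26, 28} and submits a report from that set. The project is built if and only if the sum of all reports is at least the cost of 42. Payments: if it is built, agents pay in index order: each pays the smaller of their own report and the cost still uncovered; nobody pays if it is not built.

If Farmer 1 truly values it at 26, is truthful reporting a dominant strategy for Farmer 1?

Consider the case where Farmer 2 reports 21.
Truthful report 26: project built, pays 26, utility 26 - 26 = 0.
Report 21 instead: project built, pays 21, utility 26 - 21 = 5.
Since 5 > 0, reporting 21 is strictly better here, so truthful reporting is not dominant.

No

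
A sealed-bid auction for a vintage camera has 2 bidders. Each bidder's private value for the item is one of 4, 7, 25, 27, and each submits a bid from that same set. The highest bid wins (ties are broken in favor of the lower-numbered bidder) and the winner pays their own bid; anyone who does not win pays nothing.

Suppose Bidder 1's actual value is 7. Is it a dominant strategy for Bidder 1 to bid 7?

Consider the case where Bidder 2 bids 4.
Truthful bid 7: wins, pays 7, utility 7 - 7 = 0.
Bid 4 instead: wins, pays 4, utility 7 - 4 = 3.
Since 3 > 0, bidding 4 is strictly better here, so truthful bidding is not dominant.

No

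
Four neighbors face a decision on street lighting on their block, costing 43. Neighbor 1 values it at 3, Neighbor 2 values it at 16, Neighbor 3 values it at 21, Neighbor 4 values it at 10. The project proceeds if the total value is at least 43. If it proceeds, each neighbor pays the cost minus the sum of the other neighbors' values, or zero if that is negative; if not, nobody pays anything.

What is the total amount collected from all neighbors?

Total value 50 ≥ cost 43, so it is built.
Neighbor 1: others sum to 47; max(0, 43 - 47) = 0.
Neighbor 2: others sum to 34; max(0, 43 - 34) = 9.
Neighbor 3: others sum to 29; max(0, 43 - 29) = 14.
Neighbor 4: others sum to 40; max(0, 43 - 40) = 3.
Total collected = 0 + 9 + 14 + 3 = 26.

26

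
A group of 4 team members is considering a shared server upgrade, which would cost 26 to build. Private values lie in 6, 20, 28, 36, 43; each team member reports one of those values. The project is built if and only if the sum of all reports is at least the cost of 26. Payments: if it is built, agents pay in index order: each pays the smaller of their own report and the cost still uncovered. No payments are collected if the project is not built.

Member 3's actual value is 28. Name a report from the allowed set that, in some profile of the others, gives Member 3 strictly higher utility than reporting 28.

Suppose Member 1 reports 6, Member 2 reports 6 and Member 4 reports 20.
Report 28: project built, pays 14, utility 28 - 14 = 14.
Report 6: project built, pays 6, utility 28 - 6 = 22.
So reporting 6 beats truth here (22 > 14).

6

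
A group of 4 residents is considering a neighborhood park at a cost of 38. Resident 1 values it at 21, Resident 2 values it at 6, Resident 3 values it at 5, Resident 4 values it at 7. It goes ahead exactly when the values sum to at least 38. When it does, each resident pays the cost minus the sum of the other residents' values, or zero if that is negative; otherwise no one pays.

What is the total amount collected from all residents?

35

Total value 39 ≥ cost 38, so it is built.
Resident 1: others sum to 18; max(0, 38 - 18) = 20.
Resident 2: others sum to 33; max(0, 38 - 33) = 5.
Resident 3: others sum to 34; max(0, 38 - 34) = 4.
Resident 4: others sum to 32; max(0, 38 - 32) = 6.
Total collected = 20 + 5 + 4 + 6 = 35.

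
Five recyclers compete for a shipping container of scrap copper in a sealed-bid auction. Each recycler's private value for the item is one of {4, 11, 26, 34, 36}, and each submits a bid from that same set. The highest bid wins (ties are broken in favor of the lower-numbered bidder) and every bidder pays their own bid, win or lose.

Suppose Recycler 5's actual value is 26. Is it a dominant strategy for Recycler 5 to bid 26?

No

Consider the case where Recycler 1 bids 4, Recycler 2 bids 4, Recycler 3 bids 4 and Recycler 4 bids 4.
Truthful bid 26: wins, pays 26, utility 26 - 26 = 0.
Bid 11 instead: wins, pays 11, utility 26 - 11 = 15.
Since 15 > 0, bidding 11 is strictly better here, so truthful bidding is not dominant.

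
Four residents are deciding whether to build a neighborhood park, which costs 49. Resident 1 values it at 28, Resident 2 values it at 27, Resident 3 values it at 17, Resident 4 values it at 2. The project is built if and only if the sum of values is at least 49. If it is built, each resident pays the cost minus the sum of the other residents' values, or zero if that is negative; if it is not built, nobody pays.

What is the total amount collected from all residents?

5

Total value 74 ≥ cost 49, so it is built.
Resident 1: others sum to 46; max(0, 49 - 46) = 3.
Resident 2: others sum to 47; max(0, 49 - 47) = 2.
Resident 3: others sum to 57; max(0, 49 - 57) = 0.
Resident 4: others sum to 72; max(0, 49 - 72) = 0.
Total collected = 3 + 2 + 0 + 0 = 5.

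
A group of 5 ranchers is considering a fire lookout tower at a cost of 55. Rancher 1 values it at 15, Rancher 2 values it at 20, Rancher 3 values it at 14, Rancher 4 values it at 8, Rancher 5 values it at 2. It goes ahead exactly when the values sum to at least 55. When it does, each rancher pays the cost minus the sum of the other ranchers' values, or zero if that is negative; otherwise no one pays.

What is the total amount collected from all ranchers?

41

Total value 59 ≥ cost 55, so it is built.
Rancher 1: others sum to 44; max(0, 55 - 44) = 11.
Rancher 2: others sum to 39; max(0, 55 - 39) = 16.
Rancher 3: others sum to 45; max(0, 55 - 45) = 10.
Rancher 4: others sum to 51; max(0, 55 - 51) = 4.
Rancher 5: others sum to 57; max(0, 55 - 57) = 0.
Total collected = 11 + 16 + 10 + 4 + 0 = 41.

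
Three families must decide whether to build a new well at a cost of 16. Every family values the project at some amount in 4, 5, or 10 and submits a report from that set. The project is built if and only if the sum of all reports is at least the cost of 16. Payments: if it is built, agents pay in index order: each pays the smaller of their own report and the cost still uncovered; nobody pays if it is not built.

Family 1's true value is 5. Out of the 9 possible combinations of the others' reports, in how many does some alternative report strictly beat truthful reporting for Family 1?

5

Others report (4, 10): truth gives 0; report 4 gives 1 > 0. Violating.
Others report (5, 10): truth gives 0; report 4 gives 1 > 0. Violating.
Others report (10, 4): truth gives 0; report 4 gives 1 > 0. Violating.
Others report (10, 5): truth gives 0; report 4 gives 1 > 0. Violating.
Others report (4, 4): truth gives 0; no alternative beats it.
Others report (4, 5): truth gives 0; no alternative beats it.
(Checking all 9 profiles: 5 have a profitable deviation, 4 do not.)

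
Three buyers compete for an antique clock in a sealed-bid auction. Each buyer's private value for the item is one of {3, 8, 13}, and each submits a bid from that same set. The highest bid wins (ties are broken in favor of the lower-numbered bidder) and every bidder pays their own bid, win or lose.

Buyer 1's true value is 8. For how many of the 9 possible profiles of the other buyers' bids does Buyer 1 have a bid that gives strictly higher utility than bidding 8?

6

Others bid (3, 3): truth gives 0; bid 3 gives 5 > 0. Violating.
Others bid (3, 13): truth gives -8; bid 3 gives -3 > -8. Violating.
Others bid (8, 13): truth gives -8; bid 3 gives -3 > -8. Violating.
Others bid (13, 3): truth gives -8; bid 3 gives -3 > -8. Violating.
Others bid (3, 8): truth gives 0; no alternative beats it.
Others bid (8, 3): truth gives 0; no alternative beats it.
(Checking all 9 profiles: 6 have a profitable deviation, 3 do not.)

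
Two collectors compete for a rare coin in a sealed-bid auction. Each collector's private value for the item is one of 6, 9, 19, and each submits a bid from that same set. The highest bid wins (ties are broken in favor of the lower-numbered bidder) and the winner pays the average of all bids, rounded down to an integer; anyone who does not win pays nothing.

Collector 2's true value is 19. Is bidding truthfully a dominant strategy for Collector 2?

Consider the case where Collector 1 bids 6.
Truthful bid 19: wins, pays 12, utility 19 - 12 = 7.
Bid 9 instead: wins, pays 7, utility 19 - 7 = 12.
Since 12 > 7, bidding 9 is strictly better here, so truthful bidding is not dominant.

No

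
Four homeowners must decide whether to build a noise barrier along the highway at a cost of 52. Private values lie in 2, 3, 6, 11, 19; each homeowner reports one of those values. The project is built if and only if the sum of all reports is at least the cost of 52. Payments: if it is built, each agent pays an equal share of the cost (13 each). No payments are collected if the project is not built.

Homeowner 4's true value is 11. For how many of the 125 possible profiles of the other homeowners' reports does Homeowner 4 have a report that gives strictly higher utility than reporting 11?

12

Others report (3, 19, 19): truth gives -2; report 2 gives 0 > -2. Violating.
Others report (6, 19, 19): truth gives -2; report 2 gives 0 > -2. Violating.
Others report (11, 11, 19): truth gives -2; report 2 gives 0 > -2. Violating.
Others report (11, 19, 11): truth gives -2; report 2 gives 0 > -2. Violating.
Others report (2, 2, 2): truth gives 0; no alternative beats it.
Others report (2, 2, 3): truth gives 0; no alternative beats it.
(Checking all 125 profiles: 12 have a profitable deviation, 113 do not.)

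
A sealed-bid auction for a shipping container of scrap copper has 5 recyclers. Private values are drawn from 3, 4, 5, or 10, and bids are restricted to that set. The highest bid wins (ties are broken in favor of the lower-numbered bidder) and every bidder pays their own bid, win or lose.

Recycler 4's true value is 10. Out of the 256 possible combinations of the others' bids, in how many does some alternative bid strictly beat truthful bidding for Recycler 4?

172

Others bid (3, 3, 3, 3): truth gives 0; bid 4 gives 6 > 0. Violating.
Others bid (3, 3, 3, 4): truth gives 0; bid 4 gives 6 > 0. Violating.
Others bid (3, 3, 3, 5): truth gives 0; bid 5 gives 5 > 0. Violating.
Others bid (3, 3, 4, 3): truth gives 0; bid 5 gives 5 > 0. Violating.
Others bid (3, 3, 3, 10): truth gives 0; no alternative beats it.
Others bid (3, 3, 4, 10): truth gives 0; no alternative beats it.
(Checking all 256 profiles: 172 have a profitable deviation, 84 do not.)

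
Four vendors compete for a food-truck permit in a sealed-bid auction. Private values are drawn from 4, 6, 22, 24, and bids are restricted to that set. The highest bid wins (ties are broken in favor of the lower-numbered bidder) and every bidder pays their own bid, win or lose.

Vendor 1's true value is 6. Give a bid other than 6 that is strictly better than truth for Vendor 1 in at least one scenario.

4

Suppose Vendor 2 bids 4, Vendor 3 bids 4 and Vendor 4 bids 4.
Bid 6: wins, pays 6, utility 6 - 6 = 0.
Bid 4: wins, pays 4, utility 6 - 4 = 2.
So bidding 4 beats truth here (2 > 0).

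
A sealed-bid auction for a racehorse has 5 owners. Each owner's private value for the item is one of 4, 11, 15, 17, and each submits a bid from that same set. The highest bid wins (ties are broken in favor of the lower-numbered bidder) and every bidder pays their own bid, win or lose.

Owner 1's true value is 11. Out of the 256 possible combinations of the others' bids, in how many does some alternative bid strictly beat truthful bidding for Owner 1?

Others bid (4, 4, 4, 4): truth gives 0; bid 4 gives 7 > 0. Violating.
Others bid (4, 4, 4, 15): truth gives -11; bid 4 gives -4 > -11. Violating.
Others bid (4, 4, 4, 17): truth gives -11; bid 4 gives -4 > -11. Violating.
Others bid (4, 4, 11, 15): truth gives -11; bid 4 gives -4 > -11. Violating.
Others bid (4, 4, 4, 11): truth gives 0; no alternative beats it.
Others bid (4, 4, 11, 4): truth gives 0; no alternative beats it.
(Checking all 256 profiles: 241 have a profitable deviation, 15 do not.)

241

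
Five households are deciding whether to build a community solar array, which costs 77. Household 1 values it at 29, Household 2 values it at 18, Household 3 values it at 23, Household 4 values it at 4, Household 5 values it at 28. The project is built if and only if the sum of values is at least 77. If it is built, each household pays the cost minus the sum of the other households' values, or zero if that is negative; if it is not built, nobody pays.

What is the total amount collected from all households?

Total value 102 ≥ cost 77, so it is built.
Household 1: others sum to 73; max(0, 77 - 73) = 4.
Household 2: others sum to 84; max(0, 77 - 84) = 0.
Household 3: others sum to 79; max(0, 77 - 79) = 0.
Household 4: others sum to 98; max(0, 77 - 98) = 0.
Household 5: others sum to 74; max(0, 77 - 74) = 3.
Total collected = 4 + 0 + 0 + 0 + 3 = 7.

7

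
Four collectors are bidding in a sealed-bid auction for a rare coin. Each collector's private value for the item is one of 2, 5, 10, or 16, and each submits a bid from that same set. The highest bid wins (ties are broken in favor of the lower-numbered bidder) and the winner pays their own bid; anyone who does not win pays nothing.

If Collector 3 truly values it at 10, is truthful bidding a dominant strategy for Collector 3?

No

Consider the case where Collector 1 bids 2, Collector 2 bids 2 and Collector 4 bids 2.
Truthful bid 10: wins, pays 10, utility 10 - 10 = 0.
Bid 5 instead: wins, pays 5, utility 10 - 5 = 5.
Since 5 > 0, bidding 5 is strictly better here, so truthful bidding is not dominant.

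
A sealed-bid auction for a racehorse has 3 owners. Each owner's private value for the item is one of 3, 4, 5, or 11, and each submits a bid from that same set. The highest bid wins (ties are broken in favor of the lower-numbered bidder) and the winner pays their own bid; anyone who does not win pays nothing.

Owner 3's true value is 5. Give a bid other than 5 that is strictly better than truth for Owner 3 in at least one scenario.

Suppose Owner 1 bids 3 and Owner 2 bids 3.
Bid 5: wins, pays 5, utility 5 - 5 = 0.
Bid 4: wins, pays 4, utility 5 - 4 = 1.
So bidding 4 beats truth here (1 > 0).

4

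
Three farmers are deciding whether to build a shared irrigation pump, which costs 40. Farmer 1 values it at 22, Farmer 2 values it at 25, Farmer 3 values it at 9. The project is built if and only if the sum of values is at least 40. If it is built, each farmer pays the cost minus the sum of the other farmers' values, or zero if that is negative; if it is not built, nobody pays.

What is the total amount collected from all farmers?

15

Total value 56 ≥ cost 40, so it is built.
Farmer 1: others sum to 34; max(0, 40 - 34) = 6.
Farmer 2: others sum to 31; max(0, 40 - 31) = 9.
Farmer 3: others sum to 47; max(0, 40 - 47) = 0.
Total collected = 6 + 9 + 0 = 15.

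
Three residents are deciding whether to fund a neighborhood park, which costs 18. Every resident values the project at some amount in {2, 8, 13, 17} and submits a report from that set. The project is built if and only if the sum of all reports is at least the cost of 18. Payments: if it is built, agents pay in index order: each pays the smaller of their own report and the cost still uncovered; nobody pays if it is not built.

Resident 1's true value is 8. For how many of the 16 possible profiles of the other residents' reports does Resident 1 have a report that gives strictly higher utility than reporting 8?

11

Others report (2, 17): truth gives 0; report 2 gives 6 > 0. Violating.
Others report (8, 8): truth gives 0; report 2 gives 6 > 0. Violating.
Others report (8, 13): truth gives 0; report 2 gives 6 > 0. Violating.
Others report (8, 17): truth gives 0; report 2 gives 6 > 0. Violating.
Others report (2, 2): truth gives 0; no alternative beats it.
Others report (2, 8): truth gives 0; no alternative beats it.
(Checking all 16 profiles: 11 have a profitable deviation, 5 do not.)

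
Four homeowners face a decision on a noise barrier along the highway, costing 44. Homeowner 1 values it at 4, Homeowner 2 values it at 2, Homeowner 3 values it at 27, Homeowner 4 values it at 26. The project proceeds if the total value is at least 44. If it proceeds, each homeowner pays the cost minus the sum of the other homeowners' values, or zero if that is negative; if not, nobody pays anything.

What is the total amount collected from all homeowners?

23

Total value 59 ≥ cost 44, so it is built.
Homeowner 1: others sum to 55; max(0, 44 - 55) = 0.
Homeowner 2: others sum to 57; max(0, 44 - 57) = 0.
Homeowner 3: others sum to 32; max(0, 44 - 32) = 12.
Homeowner 4: others sum to 33; max(0, 44 - 33) = 11.
Total collected = 0 + 0 + 12 + 11 = 23.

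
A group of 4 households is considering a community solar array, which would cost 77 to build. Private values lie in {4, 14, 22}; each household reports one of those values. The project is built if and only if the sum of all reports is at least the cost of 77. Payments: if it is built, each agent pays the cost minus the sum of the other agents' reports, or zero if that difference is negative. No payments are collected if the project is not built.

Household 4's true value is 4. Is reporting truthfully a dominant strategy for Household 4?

Check each profile of the others' reports and compare truth against every alternative report.
Others report (22, 22, 22): truth gives 0, best alternative gives -7.
Others report (4, 4, 4): truth gives 0, best alternative gives 0.
Others report (4, 4, 14): truth gives 0, best alternative gives 0.
Others report (4, 4, 22): truth gives 0, best alternative gives 0.
Others report (4, 14, 4): truth gives 0, best alternative gives 0.
Others report (4, 14, 14): truth gives 0, best alternative gives 0.
(Remaining 21 profiles checked similarly; truth is weakly best in each.)
In every case the truthful report is at least as good as any alternative, so it is a dominant strategy.

Yes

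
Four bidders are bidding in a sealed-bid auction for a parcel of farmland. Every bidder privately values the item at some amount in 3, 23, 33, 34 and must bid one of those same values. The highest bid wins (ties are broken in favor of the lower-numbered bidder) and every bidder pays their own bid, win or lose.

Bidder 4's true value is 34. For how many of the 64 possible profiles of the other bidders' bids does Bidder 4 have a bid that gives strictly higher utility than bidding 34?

Others bid (3, 3, 3): truth gives 0; bid 23 gives 11 > 0. Violating.
Others bid (3, 3, 23): truth gives 0; bid 33 gives 1 > 0. Violating.
Others bid (3, 3, 34): truth gives -34; bid 3 gives -3 > -34. Violating.
Others bid (3, 23, 3): truth gives 0; bid 33 gives 1 > 0. Violating.
Others bid (3, 3, 33): truth gives 0; no alternative beats it.
Others bid (3, 23, 33): truth gives 0; no alternative beats it.
(Checking all 64 profiles: 45 have a profitable deviation, 19 do not.)

45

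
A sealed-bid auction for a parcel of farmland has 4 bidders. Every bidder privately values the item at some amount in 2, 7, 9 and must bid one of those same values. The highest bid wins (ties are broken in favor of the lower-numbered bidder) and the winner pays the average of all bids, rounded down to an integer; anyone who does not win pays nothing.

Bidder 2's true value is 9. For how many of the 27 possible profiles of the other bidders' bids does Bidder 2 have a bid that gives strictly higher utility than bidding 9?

3

Others bid (2, 2, 7): truth gives 4; bid 7 gives 5 > 4. Violating.
Others bid (2, 7, 2): truth gives 4; bid 7 gives 5 > 4. Violating.
Others bid (2, 7, 7): truth gives 3; bid 7 gives 4 > 3. Violating.
Others bid (2, 2, 2): truth gives 6; no alternative beats it.
Others bid (2, 2, 9): truth gives 4; no alternative beats it.
(Checking all 27 profiles: 3 have a profitable deviation, 24 do not.)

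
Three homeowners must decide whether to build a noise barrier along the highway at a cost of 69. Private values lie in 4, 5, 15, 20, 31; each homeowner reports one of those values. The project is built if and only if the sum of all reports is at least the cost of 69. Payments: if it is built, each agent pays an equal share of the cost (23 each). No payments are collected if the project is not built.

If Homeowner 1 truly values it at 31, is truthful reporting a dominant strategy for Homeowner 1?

Yes

Check each profile of the others' reports and compare truth against every alternative report.
Others report (15, 31): truth gives 8, best alternative gives 0.
Others report (20, 20): truth gives 8, best alternative gives 0.
Others report (31, 15): truth gives 8, best alternative gives 0.
Others report (20, 31): truth gives 8, best alternative gives 8.
Others report (31, 20): truth gives 8, best alternative gives 8.
Others report (31, 31): truth gives 8, best alternative gives 8.
(Remaining 19 profiles checked similarly; truth is weakly best in each.)
In every case the truthful report is at least as good as any alternative, so it is a dominant strategy.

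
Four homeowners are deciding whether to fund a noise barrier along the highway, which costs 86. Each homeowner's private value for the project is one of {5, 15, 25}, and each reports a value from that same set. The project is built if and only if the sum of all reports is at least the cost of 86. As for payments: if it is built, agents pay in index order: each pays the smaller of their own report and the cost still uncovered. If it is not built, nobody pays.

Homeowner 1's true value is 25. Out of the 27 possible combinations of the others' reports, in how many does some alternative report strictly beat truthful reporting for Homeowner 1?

Others report (25, 25, 25): truth gives 0; report 15 gives 10 > 0. Violating.
Others report (5, 5, 5): truth gives 0; no alternative beats it.
Others report (5, 5, 15): truth gives 0; no alternative beats it.
(Checking all 27 profiles: 1 has a profitable deviation, 26 do not.)

1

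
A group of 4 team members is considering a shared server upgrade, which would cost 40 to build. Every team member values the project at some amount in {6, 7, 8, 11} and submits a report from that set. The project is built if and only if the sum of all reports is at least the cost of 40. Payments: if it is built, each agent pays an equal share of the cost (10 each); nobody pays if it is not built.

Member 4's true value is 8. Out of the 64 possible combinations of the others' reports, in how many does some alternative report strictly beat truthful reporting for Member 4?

1

Others report (11, 11, 11): truth gives -2; report 6 gives 0 > -2. Violating.
Others report (6, 6, 6): truth gives 0; no alternative beats it.
Others report (6, 6, 7): truth gives 0; no alternative beats it.
(Checking all 64 profiles: 1 has a profitable deviation, 63 do not.)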